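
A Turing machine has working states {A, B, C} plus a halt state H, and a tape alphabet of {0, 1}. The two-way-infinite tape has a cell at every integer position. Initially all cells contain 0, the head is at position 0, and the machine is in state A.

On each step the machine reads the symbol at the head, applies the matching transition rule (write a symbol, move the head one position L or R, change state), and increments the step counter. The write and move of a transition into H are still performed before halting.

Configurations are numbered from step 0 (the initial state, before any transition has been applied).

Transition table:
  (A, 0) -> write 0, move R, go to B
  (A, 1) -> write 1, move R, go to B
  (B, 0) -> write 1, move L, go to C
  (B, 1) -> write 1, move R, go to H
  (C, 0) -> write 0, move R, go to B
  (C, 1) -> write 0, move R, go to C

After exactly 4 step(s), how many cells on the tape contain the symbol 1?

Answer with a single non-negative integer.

Answer: 1

Derivation:
Step 1: in state A at pos 0, read 0 -> (A,0)->write 0,move R,goto B. Now: state=B, head=1, tape[-1..2]=0000 (head:   ^)
Step 2: in state B at pos 1, read 0 -> (B,0)->write 1,move L,goto C. Now: state=C, head=0, tape[-1..2]=0010 (head:  ^)
Step 3: in state C at pos 0, read 0 -> (C,0)->write 0,move R,goto B. Now: state=B, head=1, tape[-1..2]=0010 (head:   ^)
Step 4: in state B at pos 1, read 1 -> (B,1)->write 1,move R,goto H. Now: state=H, head=2, tape[-1..3]=00100 (head:    ^)
Cells containing 1 after step 4: {1} -> 1 cell(s)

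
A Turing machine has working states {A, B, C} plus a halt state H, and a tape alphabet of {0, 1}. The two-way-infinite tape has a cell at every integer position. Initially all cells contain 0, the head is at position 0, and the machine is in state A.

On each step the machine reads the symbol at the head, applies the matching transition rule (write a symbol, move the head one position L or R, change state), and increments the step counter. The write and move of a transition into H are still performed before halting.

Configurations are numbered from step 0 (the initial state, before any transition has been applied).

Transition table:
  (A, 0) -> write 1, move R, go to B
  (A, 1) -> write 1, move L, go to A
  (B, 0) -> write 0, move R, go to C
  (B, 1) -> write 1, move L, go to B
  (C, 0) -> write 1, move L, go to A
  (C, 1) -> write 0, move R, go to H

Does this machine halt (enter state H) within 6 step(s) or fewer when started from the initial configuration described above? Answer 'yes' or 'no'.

Step 1: in state A at pos 0, read 0 -> (A,0)->write 1,move R,goto B. Now: state=B, head=1, tape[-1..2]=0100 (head:   ^)
Step 2: in state B at pos 1, read 0 -> (B,0)->write 0,move R,goto C. Now: state=C, head=2, tape[-1..3]=01000 (head:    ^)
Step 3: in state C at pos 2, read 0 -> (C,0)->write 1,move L,goto A. Now: state=A, head=1, tape[-1..3]=01010 (head:   ^)
Step 4: in state A at pos 1, read 0 -> (A,0)->write 1,move R,goto B. Now: state=B, head=2, tape[-1..3]=01110 (head:    ^)
Step 5: in state B at pos 2, read 1 -> (B,1)->write 1,move L,goto B. Now: state=B, head=1, tape[-1..3]=01110 (head:   ^)
Step 6: in state B at pos 1, read 1 -> (B,1)->write 1,move L,goto B. Now: state=B, head=0, tape[-1..3]=01110 (head:  ^)
After 6 step(s): state = B (not H) -> not halted within 6 -> no

Answer: no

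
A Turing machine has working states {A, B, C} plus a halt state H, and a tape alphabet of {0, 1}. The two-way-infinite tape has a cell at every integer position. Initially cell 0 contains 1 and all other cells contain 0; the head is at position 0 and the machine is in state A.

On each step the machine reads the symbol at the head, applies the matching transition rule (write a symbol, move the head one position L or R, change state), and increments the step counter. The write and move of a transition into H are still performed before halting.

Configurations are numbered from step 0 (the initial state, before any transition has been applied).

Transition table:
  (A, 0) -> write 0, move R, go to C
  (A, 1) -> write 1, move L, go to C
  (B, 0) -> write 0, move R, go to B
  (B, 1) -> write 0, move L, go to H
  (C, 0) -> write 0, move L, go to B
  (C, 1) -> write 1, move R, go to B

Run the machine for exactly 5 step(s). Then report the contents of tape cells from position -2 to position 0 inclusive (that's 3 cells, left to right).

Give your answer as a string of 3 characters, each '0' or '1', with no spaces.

Step 1: in state A at pos 0, read 1 -> (A,1)->write 1,move L,goto C. Now: state=C, head=-1, tape[-2..1]=0010 (head:  ^)
Step 2: in state C at pos -1, read 0 -> (C,0)->write 0,move L,goto B. Now: state=B, head=-2, tape[-3..1]=00010 (head:  ^)
Step 3: in state B at pos -2, read 0 -> (B,0)->write 0,move R,goto B. Now: state=B, head=-1, tape[-3..1]=00010 (head:   ^)
Step 4: in state B at pos -1, read 0 -> (B,0)->write 0,move R,goto B. Now: state=B, head=0, tape[-3..1]=00010 (head:    ^)
Step 5: in state B at pos 0, read 1 -> (B,1)->write 0,move L,goto H. Now: state=H, head=-1, tape[-3..1]=00000 (head:   ^)

Answer: 000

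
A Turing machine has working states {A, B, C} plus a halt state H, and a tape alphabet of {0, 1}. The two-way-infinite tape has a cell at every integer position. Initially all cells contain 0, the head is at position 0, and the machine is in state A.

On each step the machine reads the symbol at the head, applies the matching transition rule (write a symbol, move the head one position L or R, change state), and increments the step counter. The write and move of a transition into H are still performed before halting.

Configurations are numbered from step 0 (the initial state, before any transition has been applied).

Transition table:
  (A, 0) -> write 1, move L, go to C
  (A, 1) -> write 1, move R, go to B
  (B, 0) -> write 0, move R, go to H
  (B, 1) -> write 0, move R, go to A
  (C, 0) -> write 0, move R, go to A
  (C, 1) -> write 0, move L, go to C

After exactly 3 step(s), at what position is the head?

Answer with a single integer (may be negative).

Answer: 1

Derivation:
Step 1: in state A at pos 0, read 0 -> (A,0)->write 1,move L,goto C. Now: state=C, head=-1, tape[-2..1]=0010 (head:  ^)
Step 2: in state C at pos -1, read 0 -> (C,0)->write 0,move R,goto A. Now: state=A, head=0, tape[-2..1]=0010 (head:   ^)
Step 3: in state A at pos 0, read 1 -> (A,1)->write 1,move R,goto B. Now: state=B, head=1, tape[-2..2]=00100 (head:    ^)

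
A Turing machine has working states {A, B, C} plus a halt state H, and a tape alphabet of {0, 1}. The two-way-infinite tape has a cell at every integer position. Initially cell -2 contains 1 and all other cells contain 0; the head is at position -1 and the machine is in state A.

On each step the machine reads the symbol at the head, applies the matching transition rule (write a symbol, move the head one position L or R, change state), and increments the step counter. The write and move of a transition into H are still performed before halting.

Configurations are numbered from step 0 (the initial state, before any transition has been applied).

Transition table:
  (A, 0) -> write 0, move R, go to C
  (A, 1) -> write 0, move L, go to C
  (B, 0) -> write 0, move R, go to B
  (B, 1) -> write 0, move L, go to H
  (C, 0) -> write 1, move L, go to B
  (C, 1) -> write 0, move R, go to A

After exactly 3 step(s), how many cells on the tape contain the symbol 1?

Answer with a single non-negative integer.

Step 1: in state A at pos -1, read 0 -> (A,0)->write 0,move R,goto C. Now: state=C, head=0, tape[-3..1]=01000 (head:    ^)
Step 2: in state C at pos 0, read 0 -> (C,0)->write 1,move L,goto B. Now: state=B, head=-1, tape[-3..1]=01010 (head:   ^)
Step 3: in state B at pos -1, read 0 -> (B,0)->write 0,move R,goto B. Now: state=B, head=0, tape[-3..1]=01010 (head:    ^)
Cells containing 1 after step 3: {-2, 0} -> 2 cell(s)

Answer: 2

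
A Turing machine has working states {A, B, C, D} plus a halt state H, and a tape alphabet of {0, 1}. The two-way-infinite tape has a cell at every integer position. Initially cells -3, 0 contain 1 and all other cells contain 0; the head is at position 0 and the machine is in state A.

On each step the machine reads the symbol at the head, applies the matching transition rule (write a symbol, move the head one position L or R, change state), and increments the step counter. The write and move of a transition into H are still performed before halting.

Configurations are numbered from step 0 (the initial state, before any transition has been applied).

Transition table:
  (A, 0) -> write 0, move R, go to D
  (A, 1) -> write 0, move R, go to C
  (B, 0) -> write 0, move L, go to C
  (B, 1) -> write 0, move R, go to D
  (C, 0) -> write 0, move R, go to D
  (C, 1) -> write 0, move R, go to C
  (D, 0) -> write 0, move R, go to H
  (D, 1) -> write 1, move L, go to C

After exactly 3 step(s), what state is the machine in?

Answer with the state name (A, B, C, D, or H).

Answer: H

Derivation:
Step 1: in state A at pos 0, read 1 -> (A,1)->write 0,move R,goto C. Now: state=C, head=1, tape[-4..2]=0100000 (head:      ^)
Step 2: in state C at pos 1, read 0 -> (C,0)->write 0,move R,goto D. Now: state=D, head=2, tape[-4..3]=01000000 (head:       ^)
Step 3: in state D at pos 2, read 0 -> (D,0)->write 0,move R,goto H. Now: state=H, head=3, tape[-4..4]=010000000 (head:        ^)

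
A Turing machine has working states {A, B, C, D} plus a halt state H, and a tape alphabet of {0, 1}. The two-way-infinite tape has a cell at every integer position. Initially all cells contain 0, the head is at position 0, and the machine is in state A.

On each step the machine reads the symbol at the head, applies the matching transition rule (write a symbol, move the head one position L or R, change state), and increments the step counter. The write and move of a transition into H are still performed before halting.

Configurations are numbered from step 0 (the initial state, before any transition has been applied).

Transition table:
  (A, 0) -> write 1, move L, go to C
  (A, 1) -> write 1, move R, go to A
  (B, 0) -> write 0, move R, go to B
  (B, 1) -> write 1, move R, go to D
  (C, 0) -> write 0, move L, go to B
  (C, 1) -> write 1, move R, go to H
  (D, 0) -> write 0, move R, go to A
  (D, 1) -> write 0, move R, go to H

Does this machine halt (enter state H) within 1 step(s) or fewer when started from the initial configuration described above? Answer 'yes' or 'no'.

Step 1: in state A at pos 0, read 0 -> (A,0)->write 1,move L,goto C. Now: state=C, head=-1, tape[-2..1]=0010 (head:  ^)
After 1 step(s): state = C (not H) -> not halted within 1 -> no

Answer: no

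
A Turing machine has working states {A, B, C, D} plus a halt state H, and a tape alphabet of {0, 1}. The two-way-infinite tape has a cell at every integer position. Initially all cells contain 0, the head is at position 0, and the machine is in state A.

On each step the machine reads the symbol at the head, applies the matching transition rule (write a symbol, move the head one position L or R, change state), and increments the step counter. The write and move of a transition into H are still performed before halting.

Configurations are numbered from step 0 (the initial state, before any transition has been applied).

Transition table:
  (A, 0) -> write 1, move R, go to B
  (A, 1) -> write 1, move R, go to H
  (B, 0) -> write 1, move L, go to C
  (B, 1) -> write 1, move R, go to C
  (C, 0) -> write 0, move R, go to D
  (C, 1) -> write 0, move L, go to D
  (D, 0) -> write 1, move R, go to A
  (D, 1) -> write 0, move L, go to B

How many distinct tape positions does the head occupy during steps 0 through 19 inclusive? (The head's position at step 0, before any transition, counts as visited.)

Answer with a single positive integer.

Step 1: in state A at pos 0, read 0 -> (A,0)->write 1,move R,goto B. Now: state=B, head=1, tape[-1..2]=0100 (head:   ^)
Step 2: in state B at pos 1, read 0 -> (B,0)->write 1,move L,goto C. Now: state=C, head=0, tape[-1..2]=0110 (head:  ^)
Step 3: in state C at pos 0, read 1 -> (C,1)->write 0,move L,goto D. Now: state=D, head=-1, tape[-2..2]=00010 (head:  ^)
Step 4: in state D at pos -1, read 0 -> (D,0)->write 1,move R,goto A. Now: state=A, head=0, tape[-2..2]=01010 (head:   ^)
Step 5: in state A at pos 0, read 0 -> (A,0)->write 1,move R,goto B. Now: state=B, head=1, tape[-2..2]=01110 (head:    ^)
Step 6: in state B at pos 1, read 1 -> (B,1)->write 1,move R,goto C. Now: state=C, head=2, tape[-2..3]=011100 (head:     ^)
Step 7: in state C at pos 2, read 0 -> (C,0)->write 0,move R,goto D. Now: state=D, head=3, tape[-2..4]=0111000 (head:      ^)
Step 8: in state D at pos 3, read 0 -> (D,0)->write 1,move R,goto A. Now: state=A, head=4, tape[-2..5]=01110100 (head:       ^)
Step 9: in state A at pos 4, read 0 -> (A,0)->write 1,move R,goto B. Now: state=B, head=5, tape[-2..6]=011101100 (head:        ^)
Step 10: in state B at pos 5, read 0 -> (B,0)->write 1,move L,goto C. Now: state=C, head=4, tape[-2..6]=011101110 (head:       ^)
Step 11: in state C at pos 4, read 1 -> (C,1)->write 0,move L,goto D. Now: state=D, head=3, tape[-2..6]=011101010 (head:      ^)
Step 12: in state D at pos 3, read 1 -> (D,1)->write 0,move L,goto B. Now: state=B, head=2, tape[-2..6]=011100010 (head:     ^)
Step 13: in state B at pos 2, read 0 -> (B,0)->write 1,move L,goto C. Now: state=C, head=1, tape[-2..6]=011110010 (head:    ^)
Step 14: in state C at pos 1, read 1 -> (C,1)->write 0,move L,goto D. Now: state=D, head=0, tape[-2..6]=011010010 (head:   ^)
Step 15: in state D at pos 0, read 1 -> (D,1)->write 0,move L,goto B. Now: state=B, head=-1, tape[-2..6]=010010010 (head:  ^)
Step 16: in state B at pos -1, read 1 -> (B,1)->write 1,move R,goto C. Now: state=C, head=0, tape[-2..6]=010010010 (head:   ^)
Step 17: in state C at pos 0, read 0 -> (C,0)->write 0,move R,goto D. Now: state=D, head=1, tape[-2..6]=010010010 (head:    ^)
Step 18: in state D at pos 1, read 0 -> (D,0)->write 1,move R,goto A. Now: state=A, head=2, tape[-2..6]=010110010 (head:     ^)
Step 19: in state A at pos 2, read 1 -> (A,1)->write 1,move R,goto H. Now: state=H, head=3, tape[-2..6]=010110010 (head:      ^)
Head positions at steps 0..19: starting at 0, distinct positions visited = {-1, 0, 1, 2, 3, 4, 5} -> 7 position(s)

Answer: 7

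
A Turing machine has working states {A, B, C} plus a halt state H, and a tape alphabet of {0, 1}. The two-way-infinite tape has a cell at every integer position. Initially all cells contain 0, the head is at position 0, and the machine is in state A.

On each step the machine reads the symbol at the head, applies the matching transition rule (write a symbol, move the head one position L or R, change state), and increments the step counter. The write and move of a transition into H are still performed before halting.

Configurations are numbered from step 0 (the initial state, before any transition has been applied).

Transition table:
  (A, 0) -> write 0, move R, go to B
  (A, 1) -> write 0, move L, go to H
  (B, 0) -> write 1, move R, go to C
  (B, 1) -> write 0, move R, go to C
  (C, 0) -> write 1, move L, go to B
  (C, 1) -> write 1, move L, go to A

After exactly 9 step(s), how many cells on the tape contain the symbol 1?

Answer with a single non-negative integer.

Step 1: in state A at pos 0, read 0 -> (A,0)->write 0,move R,goto B. Now: state=B, head=1, tape[-1..2]=0000 (head:   ^)
Step 2: in state B at pos 1, read 0 -> (B,0)->write 1,move R,goto C. Now: state=C, head=2, tape[-1..3]=00100 (head:    ^)
Step 3: in state C at pos 2, read 0 -> (C,0)->write 1,move L,goto B. Now: state=B, head=1, tape[-1..3]=00110 (head:   ^)
Step 4: in state B at pos 1, read 1 -> (B,1)->write 0,move R,goto C. Now: state=C, head=2, tape[-1..3]=00010 (head:    ^)
Step 5: in state C at pos 2, read 1 -> (C,1)->write 1,move L,goto A. Now: state=A, head=1, tape[-1..3]=00010 (head:   ^)
Step 6: in state A at pos 1, read 0 -> (A,0)->write 0,move R,goto B. Now: state=B, head=2, tape[-1..3]=00010 (head:    ^)
Step 7: in state B at pos 2, read 1 -> (B,1)->write 0,move R,goto C. Now: state=C, head=3, tape[-1..4]=000000 (head:     ^)
Step 8: in state C at pos 3, read 0 -> (C,0)->write 1,move L,goto B. Now: state=B, head=2, tape[-1..4]=000010 (head:    ^)
Step 9: in state B at pos 2, read 0 -> (B,0)->write 1,move R,goto C. Now: state=C, head=3, tape[-1..4]=000110 (head:     ^)
Cells containing 1 after step 9: {2, 3} -> 2 cell(s)

Answer: 2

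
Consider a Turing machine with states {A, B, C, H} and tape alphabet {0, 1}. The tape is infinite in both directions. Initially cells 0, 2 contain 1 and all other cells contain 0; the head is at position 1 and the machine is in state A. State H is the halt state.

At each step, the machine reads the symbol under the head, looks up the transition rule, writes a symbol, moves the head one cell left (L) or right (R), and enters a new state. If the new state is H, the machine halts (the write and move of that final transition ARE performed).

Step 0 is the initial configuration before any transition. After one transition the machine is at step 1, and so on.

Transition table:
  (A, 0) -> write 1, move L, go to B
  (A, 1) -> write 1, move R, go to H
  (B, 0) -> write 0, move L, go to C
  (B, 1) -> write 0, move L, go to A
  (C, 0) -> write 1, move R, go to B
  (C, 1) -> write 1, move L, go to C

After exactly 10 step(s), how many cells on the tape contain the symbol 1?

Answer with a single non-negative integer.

Step 1: in state A at pos 1, read 0 -> (A,0)->write 1,move L,goto B. Now: state=B, head=0, tape[-1..3]=01110 (head:  ^)
Step 2: in state B at pos 0, read 1 -> (B,1)->write 0,move L,goto A. Now: state=A, head=-1, tape[-2..3]=000110 (head:  ^)
Step 3: in state A at pos -1, read 0 -> (A,0)->write 1,move L,goto B. Now: state=B, head=-2, tape[-3..3]=0010110 (head:  ^)
Step 4: in state B at pos -2, read 0 -> (B,0)->write 0,move L,goto C. Now: state=C, head=-3, tape[-4..3]=00010110 (head:  ^)
Step 5: in state C at pos -3, read 0 -> (C,0)->write 1,move R,goto B. Now: state=B, head=-2, tape[-4..3]=01010110 (head:   ^)
Step 6: in state B at pos -2, read 0 -> (B,0)->write 0,move L,goto C. Now: state=C, head=-3, tape[-4..3]=01010110 (head:  ^)
Step 7: in state C at pos -3, read 1 -> (C,1)->write 1,move L,goto C. Now: state=C, head=-4, tape[-5..3]=001010110 (head:  ^)
Step 8: in state C at pos -4, read 0 -> (C,0)->write 1,move R,goto B. Now: state=B, head=-3, tape[-5..3]=011010110 (head:   ^)
Step 9: in state B at pos -3, read 1 -> (B,1)->write 0,move L,goto A. Now: state=A, head=-4, tape[-5..3]=010010110 (head:  ^)
Step 10: in state A at pos -4, read 1 -> (A,1)->write 1,move R,goto H. Now: state=H, head=-3, tape[-5..3]=010010110 (head:   ^)
Cells containing 1 after step 10: {-4, -1, 1, 2} -> 4 cell(s)

Answer: 4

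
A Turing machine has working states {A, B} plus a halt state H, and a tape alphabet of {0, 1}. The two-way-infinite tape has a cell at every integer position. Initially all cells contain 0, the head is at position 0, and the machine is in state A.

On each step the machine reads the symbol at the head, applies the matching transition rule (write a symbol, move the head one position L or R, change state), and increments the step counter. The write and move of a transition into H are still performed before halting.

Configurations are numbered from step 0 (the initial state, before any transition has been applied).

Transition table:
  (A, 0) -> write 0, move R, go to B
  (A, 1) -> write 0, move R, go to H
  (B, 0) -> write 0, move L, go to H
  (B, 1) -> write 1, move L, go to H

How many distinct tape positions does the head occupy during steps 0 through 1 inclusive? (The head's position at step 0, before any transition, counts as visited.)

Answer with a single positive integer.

Step 1: in state A at pos 0, read 0 -> (A,0)->write 0,move R,goto B. Now: state=B, head=1, tape[-1..2]=0000 (head:   ^)
Head positions at steps 0..1: starting at 0, distinct positions visited = {0, 1} -> 2 position(s)

Answer: 2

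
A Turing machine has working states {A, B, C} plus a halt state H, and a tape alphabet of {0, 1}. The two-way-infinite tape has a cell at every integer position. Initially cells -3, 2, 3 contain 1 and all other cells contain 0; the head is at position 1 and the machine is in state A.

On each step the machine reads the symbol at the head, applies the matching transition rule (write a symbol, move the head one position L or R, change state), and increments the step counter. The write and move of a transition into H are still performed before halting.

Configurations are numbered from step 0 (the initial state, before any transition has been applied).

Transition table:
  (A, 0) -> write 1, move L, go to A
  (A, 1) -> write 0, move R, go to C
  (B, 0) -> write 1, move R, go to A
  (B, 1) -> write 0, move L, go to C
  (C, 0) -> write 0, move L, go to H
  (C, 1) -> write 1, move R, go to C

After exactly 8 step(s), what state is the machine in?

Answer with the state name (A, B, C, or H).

Answer: C

Derivation:
Step 1: in state A at pos 1, read 0 -> (A,0)->write 1,move L,goto A. Now: state=A, head=0, tape[-4..4]=010001110 (head:     ^)
Step 2: in state A at pos 0, read 0 -> (A,0)->write 1,move L,goto A. Now: state=A, head=-1, tape[-4..4]=010011110 (head:    ^)
Step 3: in state A at pos -1, read 0 -> (A,0)->write 1,move L,goto A. Now: state=A, head=-2, tape[-4..4]=010111110 (head:   ^)
Step 4: in state A at pos -2, read 0 -> (A,0)->write 1,move L,goto A. Now: state=A, head=-3, tape[-4..4]=011111110 (head:  ^)
Step 5: in state A at pos -3, read 1 -> (A,1)->write 0,move R,goto C. Now: state=C, head=-2, tape[-4..4]=001111110 (head:   ^)
Step 6: in state C at pos -2, read 1 -> (C,1)->write 1,move R,goto C. Now: state=C, head=-1, tape[-4..4]=001111110 (head:    ^)
Step 7: in state C at pos -1, read 1 -> (C,1)->write 1,move R,goto C. Now: state=C, head=0, tape[-4..4]=001111110 (head:     ^)
Step 8: in state C at pos 0, read 1 -> (C,1)->write 1,move R,goto C. Now: state=C, head=1, tape[-4..4]=001111110 (head:      ^)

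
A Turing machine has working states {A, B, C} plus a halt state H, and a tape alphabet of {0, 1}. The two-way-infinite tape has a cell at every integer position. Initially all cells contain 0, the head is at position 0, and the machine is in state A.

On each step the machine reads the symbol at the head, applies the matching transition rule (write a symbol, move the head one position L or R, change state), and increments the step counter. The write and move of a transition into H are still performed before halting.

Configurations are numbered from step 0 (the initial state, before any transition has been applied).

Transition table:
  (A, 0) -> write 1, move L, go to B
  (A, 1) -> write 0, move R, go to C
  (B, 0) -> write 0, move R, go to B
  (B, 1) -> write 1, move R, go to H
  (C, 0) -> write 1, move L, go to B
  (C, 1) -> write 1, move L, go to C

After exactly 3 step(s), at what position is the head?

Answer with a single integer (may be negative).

Step 1: in state A at pos 0, read 0 -> (A,0)->write 1,move L,goto B. Now: state=B, head=-1, tape[-2..1]=0010 (head:  ^)
Step 2: in state B at pos -1, read 0 -> (B,0)->write 0,move R,goto B. Now: state=B, head=0, tape[-2..1]=0010 (head:   ^)
Step 3: in state B at pos 0, read 1 -> (B,1)->write 1,move R,goto H. Now: state=H, head=1, tape[-2..2]=00100 (head:    ^)

Answer: 1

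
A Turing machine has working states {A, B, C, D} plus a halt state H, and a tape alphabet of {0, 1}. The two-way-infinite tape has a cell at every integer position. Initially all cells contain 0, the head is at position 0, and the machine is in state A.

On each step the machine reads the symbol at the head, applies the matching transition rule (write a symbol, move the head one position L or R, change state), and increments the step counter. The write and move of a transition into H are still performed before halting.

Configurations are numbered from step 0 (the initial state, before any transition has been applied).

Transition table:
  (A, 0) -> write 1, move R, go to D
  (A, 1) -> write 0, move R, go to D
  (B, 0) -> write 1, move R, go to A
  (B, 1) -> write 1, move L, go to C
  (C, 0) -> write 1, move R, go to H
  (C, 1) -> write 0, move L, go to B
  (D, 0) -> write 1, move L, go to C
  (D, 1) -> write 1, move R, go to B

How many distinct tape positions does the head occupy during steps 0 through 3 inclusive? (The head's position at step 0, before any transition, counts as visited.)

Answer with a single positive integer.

Answer: 3

Derivation:
Step 1: in state A at pos 0, read 0 -> (A,0)->write 1,move R,goto D. Now: state=D, head=1, tape[-1..2]=0100 (head:   ^)
Step 2: in state D at pos 1, read 0 -> (D,0)->write 1,move L,goto C. Now: state=C, head=0, tape[-1..2]=0110 (head:  ^)
Step 3: in state C at pos 0, read 1 -> (C,1)->write 0,move L,goto B. Now: state=B, head=-1, tape[-2..2]=00010 (head:  ^)
Head positions at steps 0..3: starting at 0, distinct positions visited = {-1, 0, 1} -> 3 position(s)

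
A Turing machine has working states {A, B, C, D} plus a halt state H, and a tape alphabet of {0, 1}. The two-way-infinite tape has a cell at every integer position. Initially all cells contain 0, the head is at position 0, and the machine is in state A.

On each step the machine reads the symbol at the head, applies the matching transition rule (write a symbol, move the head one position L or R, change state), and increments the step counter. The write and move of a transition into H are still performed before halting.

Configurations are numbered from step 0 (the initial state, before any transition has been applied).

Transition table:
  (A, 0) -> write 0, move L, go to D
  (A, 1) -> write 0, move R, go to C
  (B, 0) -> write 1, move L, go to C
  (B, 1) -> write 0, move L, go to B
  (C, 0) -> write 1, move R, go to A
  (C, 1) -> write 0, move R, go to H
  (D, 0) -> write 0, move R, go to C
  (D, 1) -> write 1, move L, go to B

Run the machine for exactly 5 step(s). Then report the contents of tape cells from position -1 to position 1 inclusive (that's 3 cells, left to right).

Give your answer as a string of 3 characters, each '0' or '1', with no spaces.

Step 1: in state A at pos 0, read 0 -> (A,0)->write 0,move L,goto D. Now: state=D, head=-1, tape[-2..1]=0000 (head:  ^)
Step 2: in state D at pos -1, read 0 -> (D,0)->write 0,move R,goto C. Now: state=C, head=0, tape[-2..1]=0000 (head:   ^)
Step 3: in state C at pos 0, read 0 -> (C,0)->write 1,move R,goto A. Now: state=A, head=1, tape[-2..2]=00100 (head:    ^)
Step 4: in state A at pos 1, read 0 -> (A,0)->write 0,move L,goto D. Now: state=D, head=0, tape[-2..2]=00100 (head:   ^)
Step 5: in state D at pos 0, read 1 -> (D,1)->write 1,move L,goto B. Now: state=B, head=-1, tape[-2..2]=00100 (head:  ^)

Answer: 010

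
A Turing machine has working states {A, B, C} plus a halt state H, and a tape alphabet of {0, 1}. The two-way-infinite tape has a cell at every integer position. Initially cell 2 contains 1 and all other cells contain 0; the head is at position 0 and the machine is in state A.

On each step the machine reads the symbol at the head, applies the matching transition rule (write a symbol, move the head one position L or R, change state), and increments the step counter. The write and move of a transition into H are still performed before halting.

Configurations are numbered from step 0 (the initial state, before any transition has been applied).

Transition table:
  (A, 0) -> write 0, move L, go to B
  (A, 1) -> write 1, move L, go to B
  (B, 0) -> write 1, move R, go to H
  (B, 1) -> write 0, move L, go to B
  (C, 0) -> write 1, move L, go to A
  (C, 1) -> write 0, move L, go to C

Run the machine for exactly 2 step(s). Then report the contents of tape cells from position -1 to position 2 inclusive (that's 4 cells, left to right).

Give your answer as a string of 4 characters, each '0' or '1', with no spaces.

Step 1: in state A at pos 0, read 0 -> (A,0)->write 0,move L,goto B. Now: state=B, head=-1, tape[-2..3]=000010 (head:  ^)
Step 2: in state B at pos -1, read 0 -> (B,0)->write 1,move R,goto H. Now: state=H, head=0, tape[-2..3]=010010 (head:   ^)

Answer: 1001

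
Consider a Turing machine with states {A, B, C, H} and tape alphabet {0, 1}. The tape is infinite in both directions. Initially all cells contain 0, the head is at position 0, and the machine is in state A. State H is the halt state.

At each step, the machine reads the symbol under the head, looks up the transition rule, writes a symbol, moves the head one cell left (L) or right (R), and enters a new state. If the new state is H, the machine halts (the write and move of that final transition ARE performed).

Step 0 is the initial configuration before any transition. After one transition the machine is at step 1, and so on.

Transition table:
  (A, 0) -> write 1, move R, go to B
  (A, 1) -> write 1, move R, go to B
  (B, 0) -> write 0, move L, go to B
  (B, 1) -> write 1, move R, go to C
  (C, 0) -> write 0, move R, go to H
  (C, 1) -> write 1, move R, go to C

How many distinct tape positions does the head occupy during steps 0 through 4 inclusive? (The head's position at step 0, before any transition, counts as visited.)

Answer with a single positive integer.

Answer: 3

Derivation:
Step 1: in state A at pos 0, read 0 -> (A,0)->write 1,move R,goto B. Now: state=B, head=1, tape[-1..2]=0100 (head:   ^)
Step 2: in state B at pos 1, read 0 -> (B,0)->write 0,move L,goto B. Now: state=B, head=0, tape[-1..2]=0100 (head:  ^)
Step 3: in state B at pos 0, read 1 -> (B,1)->write 1,move R,goto C. Now: state=C, head=1, tape[-1..2]=0100 (head:   ^)
Step 4: in state C at pos 1, read 0 -> (C,0)->write 0,move R,goto H. Now: state=H, head=2, tape[-1..3]=01000 (head:    ^)
Head positions at steps 0..4: starting at 0, distinct positions visited = {0, 1, 2} -> 3 position(s)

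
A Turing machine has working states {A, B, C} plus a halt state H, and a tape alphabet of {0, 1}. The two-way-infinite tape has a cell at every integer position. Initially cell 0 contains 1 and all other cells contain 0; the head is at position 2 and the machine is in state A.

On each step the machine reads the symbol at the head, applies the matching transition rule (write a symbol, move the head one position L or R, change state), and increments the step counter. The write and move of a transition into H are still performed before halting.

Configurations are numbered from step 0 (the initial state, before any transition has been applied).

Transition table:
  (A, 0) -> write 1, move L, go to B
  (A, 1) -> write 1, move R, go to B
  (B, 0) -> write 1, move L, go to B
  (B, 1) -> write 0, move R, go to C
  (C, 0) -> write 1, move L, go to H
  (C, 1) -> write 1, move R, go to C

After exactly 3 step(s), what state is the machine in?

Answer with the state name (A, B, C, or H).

Answer: C

Derivation:
Step 1: in state A at pos 2, read 0 -> (A,0)->write 1,move L,goto B. Now: state=B, head=1, tape[-1..3]=01010 (head:   ^)
Step 2: in state B at pos 1, read 0 -> (B,0)->write 1,move L,goto B. Now: state=B, head=0, tape[-1..3]=01110 (head:  ^)
Step 3: in state B at pos 0, read 1 -> (B,1)->write 0,move R,goto C. Now: state=C, head=1, tape[-1..3]=00110 (head:   ^)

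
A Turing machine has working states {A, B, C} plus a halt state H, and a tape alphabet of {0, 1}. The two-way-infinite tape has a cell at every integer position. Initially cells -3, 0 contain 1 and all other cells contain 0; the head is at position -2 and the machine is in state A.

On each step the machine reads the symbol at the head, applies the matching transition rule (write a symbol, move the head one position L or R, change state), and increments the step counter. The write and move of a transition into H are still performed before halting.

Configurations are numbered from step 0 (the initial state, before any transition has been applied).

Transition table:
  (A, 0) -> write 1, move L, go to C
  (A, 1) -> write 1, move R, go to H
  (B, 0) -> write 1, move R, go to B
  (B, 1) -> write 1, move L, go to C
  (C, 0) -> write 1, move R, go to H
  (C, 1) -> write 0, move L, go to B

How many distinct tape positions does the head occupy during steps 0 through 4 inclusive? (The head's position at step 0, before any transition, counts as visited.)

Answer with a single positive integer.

Step 1: in state A at pos -2, read 0 -> (A,0)->write 1,move L,goto C. Now: state=C, head=-3, tape[-4..1]=011010 (head:  ^)
Step 2: in state C at pos -3, read 1 -> (C,1)->write 0,move L,goto B. Now: state=B, head=-4, tape[-5..1]=0001010 (head:  ^)
Step 3: in state B at pos -4, read 0 -> (B,0)->write 1,move R,goto B. Now: state=B, head=-3, tape[-5..1]=0101010 (head:   ^)
Step 4: in state B at pos -3, read 0 -> (B,0)->write 1,move R,goto B. Now: state=B, head=-2, tape[-5..1]=0111010 (head:    ^)
Head positions at steps 0..4: starting at -2, distinct positions visited = {-4, -3, -2} -> 3 position(s)

Answer: 3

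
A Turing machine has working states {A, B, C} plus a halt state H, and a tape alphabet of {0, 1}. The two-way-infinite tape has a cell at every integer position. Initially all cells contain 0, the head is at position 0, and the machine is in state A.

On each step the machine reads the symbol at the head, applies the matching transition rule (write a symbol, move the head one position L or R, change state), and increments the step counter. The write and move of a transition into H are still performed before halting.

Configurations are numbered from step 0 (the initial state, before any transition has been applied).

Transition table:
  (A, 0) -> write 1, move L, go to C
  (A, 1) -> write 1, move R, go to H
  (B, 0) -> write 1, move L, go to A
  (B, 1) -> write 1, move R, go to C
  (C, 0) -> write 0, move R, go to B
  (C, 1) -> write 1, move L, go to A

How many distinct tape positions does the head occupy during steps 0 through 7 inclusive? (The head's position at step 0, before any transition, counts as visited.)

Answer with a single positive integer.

Answer: 4

Derivation:
Step 1: in state A at pos 0, read 0 -> (A,0)->write 1,move L,goto C. Now: state=C, head=-1, tape[-2..1]=0010 (head:  ^)
Step 2: in state C at pos -1, read 0 -> (C,0)->write 0,move R,goto B. Now: state=B, head=0, tape[-2..1]=0010 (head:   ^)
Step 3: in state B at pos 0, read 1 -> (B,1)->write 1,move R,goto C. Now: state=C, head=1, tape[-2..2]=00100 (head:    ^)
Step 4: in state C at pos 1, read 0 -> (C,0)->write 0,move R,goto B. Now: state=B, head=2, tape[-2..3]=001000 (head:     ^)
Step 5: in state B at pos 2, read 0 -> (B,0)->write 1,move L,goto A. Now: state=A, head=1, tape[-2..3]=001010 (head:    ^)
Step 6: in state A at pos 1, read 0 -> (A,0)->write 1,move L,goto C. Now: state=C, head=0, tape[-2..3]=001110 (head:   ^)
Step 7: in state C at pos 0, read 1 -> (C,1)->write 1,move L,goto A. Now: state=A, head=-1, tape[-2..3]=001110 (head:  ^)
Head positions at steps 0..7: starting at 0, distinct positions visited = {-1, 0, 1, 2} -> 4 position(s)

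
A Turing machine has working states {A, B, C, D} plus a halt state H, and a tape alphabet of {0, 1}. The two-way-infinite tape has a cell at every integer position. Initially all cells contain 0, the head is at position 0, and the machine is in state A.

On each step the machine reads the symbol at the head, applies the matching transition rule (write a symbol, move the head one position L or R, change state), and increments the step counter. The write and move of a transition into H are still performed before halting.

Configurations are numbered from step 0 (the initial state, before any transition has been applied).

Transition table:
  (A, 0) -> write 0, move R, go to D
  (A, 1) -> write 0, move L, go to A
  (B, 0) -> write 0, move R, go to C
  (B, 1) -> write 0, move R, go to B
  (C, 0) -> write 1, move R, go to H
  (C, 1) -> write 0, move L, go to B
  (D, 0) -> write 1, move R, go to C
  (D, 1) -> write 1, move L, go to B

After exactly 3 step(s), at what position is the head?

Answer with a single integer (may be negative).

Answer: 3

Derivation:
Step 1: in state A at pos 0, read 0 -> (A,0)->write 0,move R,goto D. Now: state=D, head=1, tape[-1..2]=0000 (head:   ^)
Step 2: in state D at pos 1, read 0 -> (D,0)->write 1,move R,goto C. Now: state=C, head=2, tape[-1..3]=00100 (head:    ^)
Step 3: in state C at pos 2, read 0 -> (C,0)->write 1,move R,goto H. Now: state=H, head=3, tape[-1..4]=001100 (head:     ^)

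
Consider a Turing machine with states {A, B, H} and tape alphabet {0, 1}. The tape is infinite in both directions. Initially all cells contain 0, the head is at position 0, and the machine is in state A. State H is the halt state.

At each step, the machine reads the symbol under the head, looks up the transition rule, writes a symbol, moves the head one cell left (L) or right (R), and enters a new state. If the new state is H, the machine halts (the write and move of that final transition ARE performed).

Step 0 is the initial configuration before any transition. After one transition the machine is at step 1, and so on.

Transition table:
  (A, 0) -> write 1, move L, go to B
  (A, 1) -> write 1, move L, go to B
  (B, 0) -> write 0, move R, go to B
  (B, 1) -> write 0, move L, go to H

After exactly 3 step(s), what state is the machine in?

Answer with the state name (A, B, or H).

Answer: H

Derivation:
Step 1: in state A at pos 0, read 0 -> (A,0)->write 1,move L,goto B. Now: state=B, head=-1, tape[-2..1]=0010 (head:  ^)
Step 2: in state B at pos -1, read 0 -> (B,0)->write 0,move R,goto B. Now: state=B, head=0, tape[-2..1]=0010 (head:   ^)
Step 3: in state B at pos 0, read 1 -> (B,1)->write 0,move L,goto H. Now: state=H, head=-1, tape[-2..1]=0000 (head:  ^)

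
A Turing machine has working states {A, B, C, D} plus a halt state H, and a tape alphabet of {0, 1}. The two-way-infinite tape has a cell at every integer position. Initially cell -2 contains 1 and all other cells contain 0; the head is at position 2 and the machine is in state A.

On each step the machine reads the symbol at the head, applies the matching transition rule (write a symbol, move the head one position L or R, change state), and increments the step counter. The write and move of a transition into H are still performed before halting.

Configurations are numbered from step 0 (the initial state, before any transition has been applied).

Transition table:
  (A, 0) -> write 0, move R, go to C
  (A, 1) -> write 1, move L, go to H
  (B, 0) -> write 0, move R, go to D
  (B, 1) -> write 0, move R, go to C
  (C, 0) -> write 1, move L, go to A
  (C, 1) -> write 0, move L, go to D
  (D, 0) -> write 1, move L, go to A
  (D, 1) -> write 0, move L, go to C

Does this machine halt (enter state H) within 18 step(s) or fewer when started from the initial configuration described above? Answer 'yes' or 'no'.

Step 1: in state A at pos 2, read 0 -> (A,0)->write 0,move R,goto C. Now: state=C, head=3, tape[-3..4]=01000000 (head:       ^)
Step 2: in state C at pos 3, read 0 -> (C,0)->write 1,move L,goto A. Now: state=A, head=2, tape[-3..4]=01000010 (head:      ^)
Step 3: in state A at pos 2, read 0 -> (A,0)->write 0,move R,goto C. Now: state=C, head=3, tape[-3..4]=01000010 (head:       ^)
Step 4: in state C at pos 3, read 1 -> (C,1)->write 0,move L,goto D. Now: state=D, head=2, tape[-3..4]=01000000 (head:      ^)
Step 5: in state D at pos 2, read 0 -> (D,0)->write 1,move L,goto A. Now: state=A, head=1, tape[-3..4]=01000100 (head:     ^)
Step 6: in state A at pos 1, read 0 -> (A,0)->write 0,move R,goto C. Now: state=C, head=2, tape[-3..4]=01000100 (head:      ^)
Step 7: in state C at pos 2, read 1 -> (C,1)->write 0,move L,goto D. Now: state=D, head=1, tape[-3..4]=01000000 (head:     ^)
Step 8: in state D at pos 1, read 0 -> (D,0)->write 1,move L,goto A. Now: state=A, head=0, tape[-3..4]=01001000 (head:    ^)
Step 9: in state A at pos 0, read 0 -> (A,0)->write 0,move R,goto C. Now: state=C, head=1, tape[-3..4]=01001000 (head:     ^)
Step 10: in state C at pos 1, read 1 -> (C,1)->write 0,move L,goto D. Now: state=D, head=0, tape[-3..4]=01000000 (head:    ^)
Step 11: in state D at pos 0, read 0 -> (D,0)->write 1,move L,goto A. Now: state=A, head=-1, tape[-3..4]=01010000 (head:   ^)
Step 12: in state A at pos -1, read 0 -> (A,0)->write 0,move R,goto C. Now: state=C, head=0, tape[-3..4]=01010000 (head:    ^)
Step 13: in state C at pos 0, read 1 -> (C,1)->write 0,move L,goto D. Now: state=D, head=-1, tape[-3..4]=01000000 (head:   ^)
Step 14: in state D at pos -1, read 0 -> (D,0)->write 1,move L,goto A. Now: state=A, head=-2, tape[-3..4]=01100000 (head:  ^)
Step 15: in state A at pos -2, read 1 -> (A,1)->write 1,move L,goto H. Now: state=H, head=-3, tape[-4..4]=001100000 (head:  ^)
State H reached at step 15; 15 <= 18 -> yes

Answer: yes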